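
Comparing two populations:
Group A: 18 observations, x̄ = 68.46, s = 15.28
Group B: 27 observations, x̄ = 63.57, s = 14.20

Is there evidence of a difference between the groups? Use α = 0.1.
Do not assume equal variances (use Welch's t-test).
Welch's two-sample t-test:
H₀: μ₁ = μ₂
H₁: μ₁ ≠ μ₂
s₁²/n₁ = 15.28²/18 = 12.9710,  s₂²/n₂ = 14.20²/27 = 7.4681
SE = √(s₁²/n₁ + s₂²/n₂) = √(12.9710 + 7.4681) = 4.5210
df (Welch-Satterthwaite) = (s₁²/n₁ + s₂²/n₂)² / [(s₁²/n₁)²/(n₁-1) + (s₂²/n₂)²/(n₂-1)] ≈ 34.69
t = (x̄₁ - x̄₂) / SE = (68.46 - 63.57) / 4.5210 = 4.89 / 4.5210 = 1.082
p-value = 0.2869

Since p-value > α = 0.1, we fail to reject H₀.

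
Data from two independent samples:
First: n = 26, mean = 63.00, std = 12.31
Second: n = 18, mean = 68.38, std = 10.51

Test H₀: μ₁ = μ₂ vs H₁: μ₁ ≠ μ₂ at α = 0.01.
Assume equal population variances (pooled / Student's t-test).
Student's two-sample t-test (equal variances):
H₀: μ₁ = μ₂
H₁: μ₁ ≠ μ₂
df = n₁ + n₂ - 2 = 42
Pooled variance s_p² = [(n₁-1)s₁² + (n₂-1)s₂²] / (n₁ + n₂ - 2) = [(25)(12.31²) + (17)(10.51²)] / 42 = 134.9101
SE = √(s_p²(1/n₁ + 1/n₂)) = √(134.9101 × (1/26 + 1/18)) = 3.5614
t = (x̄₁ - x̄₂) / SE = (63.00 - 68.38) / 3.5614 = -5.38 / 3.5614 = -1.511
p-value = 0.1384

Since p-value > α = 0.01, we fail to reject H₀.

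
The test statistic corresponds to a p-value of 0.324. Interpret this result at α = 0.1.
Since p = 0.324 > α = 0.1, fail to reject H₀.
There is insufficient evidence to reject the null hypothesis; the result is not statistically significant at the 0.1 level.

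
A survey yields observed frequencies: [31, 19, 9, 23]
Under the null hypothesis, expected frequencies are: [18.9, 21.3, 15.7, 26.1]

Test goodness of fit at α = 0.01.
Chi-square goodness of fit test:
H₀: observed counts match expected distribution
H₁: observed counts differ from expected distribution
df = k - 1 = 3
χ² = Σ(O - E)²/E
   = (31 - 18.9)²/18.9 + (19 - 21.3)²/21.3 + (9 - 15.7)²/15.7 + (23 - 26.1)²/26.1
   = 7.747 + 0.248 + 2.859 + 0.368
   = 11.22
p-value = 0.0106

Since p-value > α = 0.01, we fail to reject H₀.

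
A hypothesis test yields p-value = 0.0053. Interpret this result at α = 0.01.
Since p = 0.0053 < α = 0.01, reject H₀.
There is sufficient evidence to reject the null hypothesis; the result is statistically significant at the 0.01 level.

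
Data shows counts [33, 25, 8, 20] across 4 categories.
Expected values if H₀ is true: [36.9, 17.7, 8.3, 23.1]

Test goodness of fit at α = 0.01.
Chi-square goodness of fit test:
H₀: observed counts match expected distribution
H₁: observed counts differ from expected distribution
df = k - 1 = 3
χ² = Σ(O - E)²/E
   = (33 - 36.9)²/36.9 + (25 - 17.7)²/17.7 + (8 - 8.3)²/8.3 + (20 - 23.1)²/23.1
   = 0.412 + 3.011 + 0.011 + 0.416
   = 3.85
p-value = 0.2781

Since p-value > α = 0.01, we fail to reject H₀.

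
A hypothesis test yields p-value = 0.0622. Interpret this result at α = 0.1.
Since p = 0.0622 < α = 0.1, reject H₀.
There is sufficient evidence to reject the null hypothesis; the result is statistically significant at the 0.1 level.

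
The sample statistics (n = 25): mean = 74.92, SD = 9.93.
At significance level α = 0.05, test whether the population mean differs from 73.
One-sample t-test:
H₀: μ = 73
H₁: μ ≠ 73
df = n - 1 = 24
t = (x̄ - μ₀) / (s/√n) = (74.92 - 73) / (9.93/√25) = 0.967
p-value = 0.3433

Since p-value > α = 0.05, we fail to reject H₀.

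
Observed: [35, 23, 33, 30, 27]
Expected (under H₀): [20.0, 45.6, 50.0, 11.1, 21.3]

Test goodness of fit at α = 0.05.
Chi-square goodness of fit test:
H₀: observed counts match expected distribution
H₁: observed counts differ from expected distribution
df = k - 1 = 4
χ² = Σ(O - E)²/E
   = (35 - 20.0)²/20.0 + (23 - 45.6)²/45.6 + (33 - 50.0)²/50.0 + (30 - 11.1)²/11.1 + (27 - 21.3)²/21.3
   = 11.250 + 11.201 + 5.780 + 32.181 + 1.525
   = 61.94
p-value < 0.0001

Since p-value < α = 0.05, we reject H₀.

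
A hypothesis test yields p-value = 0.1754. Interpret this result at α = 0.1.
Since p = 0.1754 > α = 0.1, fail to reject H₀.
There is insufficient evidence to reject the null hypothesis; the result is not statistically significant at the 0.1 level.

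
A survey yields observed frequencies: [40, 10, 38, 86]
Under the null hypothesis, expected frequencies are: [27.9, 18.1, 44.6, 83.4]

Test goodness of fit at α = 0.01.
Chi-square goodness of fit test:
H₀: observed counts match expected distribution
H₁: observed counts differ from expected distribution
df = k - 1 = 3
χ² = Σ(O - E)²/E
   = (40 - 27.9)²/27.9 + (10 - 18.1)²/18.1 + (38 - 44.6)²/44.6 + (86 - 83.4)²/83.4
   = 5.248 + 3.625 + 0.977 + 0.081
   = 9.93
p-value = 0.0192

Since p-value > α = 0.01, we fail to reject H₀.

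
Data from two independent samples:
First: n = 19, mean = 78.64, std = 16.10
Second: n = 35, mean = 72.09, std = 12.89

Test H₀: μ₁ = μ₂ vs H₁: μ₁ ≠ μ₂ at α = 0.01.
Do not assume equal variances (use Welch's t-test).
Welch's two-sample t-test:
H₀: μ₁ = μ₂
H₁: μ₁ ≠ μ₂
s₁²/n₁ = 16.10²/19 = 13.6426,  s₂²/n₂ = 12.89²/35 = 4.7472
SE = √(s₁²/n₁ + s₂²/n₂) = √(13.6426 + 4.7472) = 4.2883
df (Welch-Satterthwaite) = (s₁²/n₁ + s₂²/n₂)² / [(s₁²/n₁)²/(n₁-1) + (s₂²/n₂)²/(n₂-1)] ≈ 30.74
t = (x̄₁ - x̄₂) / SE = (78.64 - 72.09) / 4.2883 = 6.55 / 4.2883 = 1.527
p-value = 0.1369

Since p-value > α = 0.01, we fail to reject H₀.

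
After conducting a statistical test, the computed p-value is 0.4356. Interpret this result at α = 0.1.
Since p = 0.4356 > α = 0.1, fail to reject H₀.
There is insufficient evidence to reject the null hypothesis; the result is not statistically significant at the 0.1 level.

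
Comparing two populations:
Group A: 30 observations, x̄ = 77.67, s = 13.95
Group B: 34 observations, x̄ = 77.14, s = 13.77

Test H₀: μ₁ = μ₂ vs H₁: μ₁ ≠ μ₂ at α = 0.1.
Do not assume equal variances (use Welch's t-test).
Welch's two-sample t-test:
H₀: μ₁ = μ₂
H₁: μ₁ ≠ μ₂
s₁²/n₁ = 13.95²/30 = 6.4867,  s₂²/n₂ = 13.77²/34 = 5.5769
SE = √(s₁²/n₁ + s₂²/n₂) = √(6.4867 + 5.5769) = 3.4733
df (Welch-Satterthwaite) = (s₁²/n₁ + s₂²/n₂)² / [(s₁²/n₁)²/(n₁-1) + (s₂²/n₂)²/(n₂-1)] ≈ 60.80
t = (x̄₁ - x̄₂) / SE = (77.67 - 77.14) / 3.4733 = 0.53 / 3.4733 = 0.153
p-value = 0.8792

Since p-value > α = 0.1, we fail to reject H₀.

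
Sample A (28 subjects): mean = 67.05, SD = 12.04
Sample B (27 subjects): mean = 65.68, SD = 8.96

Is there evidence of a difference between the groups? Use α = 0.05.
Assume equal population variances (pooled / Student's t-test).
Student's two-sample t-test (equal variances):
H₀: μ₁ = μ₂
H₁: μ₁ ≠ μ₂
df = n₁ + n₂ - 2 = 53
Pooled variance s_p² = [(n₁-1)s₁² + (n₂-1)s₂²] / (n₁ + n₂ - 2) = [(27)(12.04²) + (26)(8.96²)] / 53 = 113.2318
SE = √(s_p²(1/n₁ + 1/n₂)) = √(113.2318 × (1/28 + 1/27)) = 2.8702
t = (x̄₁ - x̄₂) / SE = (67.05 - 65.68) / 2.8702 = 1.37 / 2.8702 = 0.477
p-value = 0.6351

Since p-value > α = 0.05, we fail to reject H₀.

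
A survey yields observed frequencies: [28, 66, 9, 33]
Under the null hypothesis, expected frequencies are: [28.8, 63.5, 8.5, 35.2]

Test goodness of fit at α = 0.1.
Chi-square goodness of fit test:
H₀: observed counts match expected distribution
H₁: observed counts differ from expected distribution
df = k - 1 = 3
χ² = Σ(O - E)²/E
   = (28 - 28.8)²/28.8 + (66 - 63.5)²/63.5 + (9 - 8.5)²/8.5 + (33 - 35.2)²/35.2
   = 0.022 + 0.098 + 0.029 + 0.138
   = 0.29
p-value = 0.9624

Since p-value > α = 0.1, we fail to reject H₀.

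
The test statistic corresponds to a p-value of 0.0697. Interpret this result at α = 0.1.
Since p = 0.0697 < α = 0.1, reject H₀.
There is sufficient evidence to reject the null hypothesis; the result is statistically significant at the 0.1 level.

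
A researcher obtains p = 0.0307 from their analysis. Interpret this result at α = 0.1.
Since p = 0.0307 < α = 0.1, reject H₀.
There is sufficient evidence to reject the null hypothesis; the result is statistically significant at the 0.1 level.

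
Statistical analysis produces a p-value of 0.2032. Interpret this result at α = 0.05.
Since p = 0.2032 > α = 0.05, fail to reject H₀.
There is insufficient evidence to reject the null hypothesis; the result is not statistically significant at the 0.05 level.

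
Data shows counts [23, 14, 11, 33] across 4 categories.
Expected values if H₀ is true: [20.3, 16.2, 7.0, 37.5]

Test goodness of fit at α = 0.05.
Chi-square goodness of fit test:
H₀: observed counts match expected distribution
H₁: observed counts differ from expected distribution
df = k - 1 = 3
χ² = Σ(O - E)²/E
   = (23 - 20.3)²/20.3 + (14 - 16.2)²/16.2 + (11 - 7.0)²/7.0 + (33 - 37.5)²/37.5
   = 0.359 + 0.299 + 2.286 + 0.540
   = 3.48
p-value = 0.3229

Since p-value > α = 0.05, we fail to reject H₀.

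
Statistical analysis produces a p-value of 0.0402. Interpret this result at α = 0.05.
Since p = 0.0402 < α = 0.05, reject H₀.
There is sufficient evidence to reject the null hypothesis; the result is statistically significant at the 0.05 level.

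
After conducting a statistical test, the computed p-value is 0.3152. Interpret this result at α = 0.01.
Since p = 0.3152 > α = 0.01, fail to reject H₀.
There is insufficient evidence to reject the null hypothesis; the result is not statistically significant at the 0.01 level.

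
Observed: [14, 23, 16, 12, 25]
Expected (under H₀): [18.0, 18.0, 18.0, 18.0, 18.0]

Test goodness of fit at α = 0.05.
Chi-square goodness of fit test:
H₀: observed counts match expected distribution
H₁: observed counts differ from expected distribution
df = k - 1 = 4
χ² = Σ(O - E)²/E
   = (14 - 18.0)²/18.0 + (23 - 18.0)²/18.0 + (16 - 18.0)²/18.0 + (12 - 18.0)²/18.0 + (25 - 18.0)²/18.0
   = 0.889 + 1.389 + 0.222 + 2.000 + 2.722
   = 7.22
p-value = 0.1246

Since p-value > α = 0.05, we fail to reject H₀.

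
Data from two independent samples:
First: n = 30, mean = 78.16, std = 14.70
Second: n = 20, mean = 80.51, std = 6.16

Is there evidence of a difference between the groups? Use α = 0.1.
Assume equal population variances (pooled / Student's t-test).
Student's two-sample t-test (equal variances):
H₀: μ₁ = μ₂
H₁: μ₁ ≠ μ₂
df = n₁ + n₂ - 2 = 48
Pooled variance s_p² = [(n₁-1)s₁² + (n₂-1)s₂²] / (n₁ + n₂ - 2) = [(29)(14.70²) + (19)(6.16²)] / 48 = 145.5745
SE = √(s_p²(1/n₁ + 1/n₂)) = √(145.5745 × (1/30 + 1/20)) = 3.4830
t = (x̄₁ - x̄₂) / SE = (78.16 - 80.51) / 3.4830 = -2.35 / 3.4830 = -0.675
p-value = 0.5031

Since p-value > α = 0.1, we fail to reject H₀.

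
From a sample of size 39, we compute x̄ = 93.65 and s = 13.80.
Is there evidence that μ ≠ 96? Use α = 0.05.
One-sample t-test:
H₀: μ = 96
H₁: μ ≠ 96
df = n - 1 = 38
t = (x̄ - μ₀) / (s/√n) = (93.65 - 96) / (13.80/√39) = -1.063
p-value = 0.2943

Since p-value > α = 0.05, we fail to reject H₀.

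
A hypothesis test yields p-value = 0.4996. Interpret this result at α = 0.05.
Since p = 0.4996 > α = 0.05, fail to reject H₀.
There is insufficient evidence to reject the null hypothesis; the result is not statistically significant at the 0.05 level.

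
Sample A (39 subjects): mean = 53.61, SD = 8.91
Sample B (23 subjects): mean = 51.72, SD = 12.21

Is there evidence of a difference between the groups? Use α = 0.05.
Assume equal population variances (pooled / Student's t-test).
Student's two-sample t-test (equal variances):
H₀: μ₁ = μ₂
H₁: μ₁ ≠ μ₂
df = n₁ + n₂ - 2 = 60
Pooled variance s_p² = [(n₁-1)s₁² + (n₂-1)s₂²] / (n₁ + n₂ - 2) = [(38)(8.91²) + (22)(12.21²)] / 60 = 104.9433
SE = √(s_p²(1/n₁ + 1/n₂)) = √(104.9433 × (1/39 + 1/23)) = 2.6933
t = (x̄₁ - x̄₂) / SE = (53.61 - 51.72) / 2.6933 = 1.89 / 2.6933 = 0.702
p-value = 0.4855

Since p-value > α = 0.05, we fail to reject H₀.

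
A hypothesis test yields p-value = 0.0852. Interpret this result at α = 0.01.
Since p = 0.0852 > α = 0.01, fail to reject H₀.
There is insufficient evidence to reject the null hypothesis; the result is not statistically significant at the 0.01 level.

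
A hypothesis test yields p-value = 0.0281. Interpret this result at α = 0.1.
Since p = 0.0281 < α = 0.1, reject H₀.
There is sufficient evidence to reject the null hypothesis; the result is statistically significant at the 0.1 level.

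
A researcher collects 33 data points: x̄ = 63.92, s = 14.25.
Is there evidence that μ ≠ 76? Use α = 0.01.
One-sample t-test:
H₀: μ = 76
H₁: μ ≠ 76
df = n - 1 = 32
t = (x̄ - μ₀) / (s/√n) = (63.92 - 76) / (14.25/√33) = -4.870
p-value < 0.0001

Since p-value < α = 0.01, we reject H₀.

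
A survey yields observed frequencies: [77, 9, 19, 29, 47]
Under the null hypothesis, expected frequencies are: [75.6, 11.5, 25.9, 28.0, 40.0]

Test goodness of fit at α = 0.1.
Chi-square goodness of fit test:
H₀: observed counts match expected distribution
H₁: observed counts differ from expected distribution
df = k - 1 = 4
χ² = Σ(O - E)²/E
   = (77 - 75.6)²/75.6 + (9 - 11.5)²/11.5 + (19 - 25.9)²/25.9 + (29 - 28.0)²/28.0 + (47 - 40.0)²/40.0
   = 0.026 + 0.543 + 1.838 + 0.036 + 1.225
   = 3.67
p-value = 0.4527

Since p-value > α = 0.1, we fail to reject H₀.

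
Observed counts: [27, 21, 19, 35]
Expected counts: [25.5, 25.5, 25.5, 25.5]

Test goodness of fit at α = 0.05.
Chi-square goodness of fit test:
H₀: observed counts match expected distribution
H₁: observed counts differ from expected distribution
df = k - 1 = 3
χ² = Σ(O - E)²/E
   = (27 - 25.5)²/25.5 + (21 - 25.5)²/25.5 + (19 - 25.5)²/25.5 + (35 - 25.5)²/25.5
   = 0.088 + 0.794 + 1.657 + 3.539
   = 6.08
p-value = 0.1079

Since p-value > α = 0.05, we fail to reject H₀.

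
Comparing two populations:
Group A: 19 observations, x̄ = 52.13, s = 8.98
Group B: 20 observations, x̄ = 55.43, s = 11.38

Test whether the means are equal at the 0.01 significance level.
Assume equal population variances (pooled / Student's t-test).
Student's two-sample t-test (equal variances):
H₀: μ₁ = μ₂
H₁: μ₁ ≠ μ₂
df = n₁ + n₂ - 2 = 37
Pooled variance s_p² = [(n₁-1)s₁² + (n₂-1)s₂²] / (n₁ + n₂ - 2) = [(18)(8.98²) + (19)(11.38²)] / 37 = 105.7327
SE = √(s_p²(1/n₁ + 1/n₂)) = √(105.7327 × (1/19 + 1/20)) = 3.2942
t = (x̄₁ - x̄₂) / SE = (52.13 - 55.43) / 3.2942 = -3.30 / 3.2942 = -1.002
p-value = 0.3230

Since p-value > α = 0.01, we fail to reject H₀.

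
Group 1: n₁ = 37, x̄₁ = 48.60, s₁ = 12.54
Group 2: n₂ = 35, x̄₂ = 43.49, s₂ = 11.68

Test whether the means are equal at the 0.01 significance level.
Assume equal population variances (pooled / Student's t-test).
Student's two-sample t-test (equal variances):
H₀: μ₁ = μ₂
H₁: μ₁ ≠ μ₂
df = n₁ + n₂ - 2 = 70
Pooled variance s_p² = [(n₁-1)s₁² + (n₂-1)s₂²] / (n₁ + n₂ - 2) = [(36)(12.54²) + (34)(11.68²)] / 70 = 147.1346
SE = √(s_p²(1/n₁ + 1/n₂)) = √(147.1346 × (1/37 + 1/35)) = 2.8601
t = (x̄₁ - x̄₂) / SE = (48.60 - 43.49) / 2.8601 = 5.11 / 2.8601 = 1.787
p-value = 0.0783

Since p-value > α = 0.01, we fail to reject H₀.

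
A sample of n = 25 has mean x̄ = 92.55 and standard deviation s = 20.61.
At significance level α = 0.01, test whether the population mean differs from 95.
One-sample t-test:
H₀: μ = 95
H₁: μ ≠ 95
df = n - 1 = 24
t = (x̄ - μ₀) / (s/√n) = (92.55 - 95) / (20.61/√25) = -0.594
p-value = 0.5578

Since p-value > α = 0.01, we fail to reject H₀.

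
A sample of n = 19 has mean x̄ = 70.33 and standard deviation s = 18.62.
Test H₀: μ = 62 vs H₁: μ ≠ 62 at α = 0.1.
One-sample t-test:
H₀: μ = 62
H₁: μ ≠ 62
df = n - 1 = 18
t = (x̄ - μ₀) / (s/√n) = (70.33 - 62) / (18.62/√19) = 1.950
p-value = 0.0669

Since p-value < α = 0.1, we reject H₀.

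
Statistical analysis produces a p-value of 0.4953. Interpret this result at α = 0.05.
Since p = 0.4953 > α = 0.05, fail to reject H₀.
There is insufficient evidence to reject the null hypothesis; the result is not statistically significant at the 0.05 level.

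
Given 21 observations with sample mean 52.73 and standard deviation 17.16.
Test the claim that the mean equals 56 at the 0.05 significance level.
One-sample t-test:
H₀: μ = 56
H₁: μ ≠ 56
df = n - 1 = 20
t = (x̄ - μ₀) / (s/√n) = (52.73 - 56) / (17.16/√21) = -0.873
p-value = 0.3929

Since p-value > α = 0.05, we fail to reject H₀.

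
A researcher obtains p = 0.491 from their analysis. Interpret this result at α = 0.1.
Since p = 0.491 > α = 0.1, fail to reject H₀.
There is insufficient evidence to reject the null hypothesis; the result is not statistically significant at the 0.1 level.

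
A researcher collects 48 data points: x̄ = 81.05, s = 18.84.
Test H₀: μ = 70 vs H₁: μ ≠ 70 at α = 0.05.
One-sample t-test:
H₀: μ = 70
H₁: μ ≠ 70
df = n - 1 = 47
t = (x̄ - μ₀) / (s/√n) = (81.05 - 70) / (18.84/√48) = 4.064
p-value = 0.0002

Since p-value < α = 0.05, we reject H₀.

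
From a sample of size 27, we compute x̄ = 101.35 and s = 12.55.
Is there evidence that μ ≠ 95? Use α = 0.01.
One-sample t-test:
H₀: μ = 95
H₁: μ ≠ 95
df = n - 1 = 26
t = (x̄ - μ₀) / (s/√n) = (101.35 - 95) / (12.55/√27) = 2.629
p-value = 0.0142

Since p-value > α = 0.01, we fail to reject H₀.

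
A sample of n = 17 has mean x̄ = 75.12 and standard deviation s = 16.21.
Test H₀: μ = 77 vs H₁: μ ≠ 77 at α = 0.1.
One-sample t-test:
H₀: μ = 77
H₁: μ ≠ 77
df = n - 1 = 16
t = (x̄ - μ₀) / (s/√n) = (75.12 - 77) / (16.21/√17) = -0.478
p-value = 0.6390

Since p-value > α = 0.1, we fail to reject H₀.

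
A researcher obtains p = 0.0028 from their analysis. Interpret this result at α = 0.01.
Since p = 0.0028 < α = 0.01, reject H₀.
There is sufficient evidence to reject the null hypothesis; the result is statistically significant at the 0.01 level.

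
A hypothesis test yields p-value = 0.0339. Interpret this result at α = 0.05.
Since p = 0.0339 < α = 0.05, reject H₀.
There is sufficient evidence to reject the null hypothesis; the result is statistically significant at the 0.05 level.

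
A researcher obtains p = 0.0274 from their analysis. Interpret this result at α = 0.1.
Since p = 0.0274 < α = 0.1, reject H₀.
There is sufficient evidence to reject the null hypothesis; the result is statistically significant at the 0.1 level.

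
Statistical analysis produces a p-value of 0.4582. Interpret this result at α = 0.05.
Since p = 0.4582 > α = 0.05, fail to reject H₀.
There is insufficient evidence to reject the null hypothesis; the result is not statistically significant at the 0.05 level.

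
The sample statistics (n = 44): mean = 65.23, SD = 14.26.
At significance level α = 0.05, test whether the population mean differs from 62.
One-sample t-test:
H₀: μ = 62
H₁: μ ≠ 62
df = n - 1 = 43
t = (x̄ - μ₀) / (s/√n) = (65.23 - 62) / (14.26/√44) = 1.502
p-value = 0.1403

Since p-value > α = 0.05, we fail to reject H₀.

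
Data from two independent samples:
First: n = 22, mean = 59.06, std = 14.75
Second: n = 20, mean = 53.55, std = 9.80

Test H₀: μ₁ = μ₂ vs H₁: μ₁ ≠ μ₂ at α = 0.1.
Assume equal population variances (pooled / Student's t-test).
Student's two-sample t-test (equal variances):
H₀: μ₁ = μ₂
H₁: μ₁ ≠ μ₂
df = n₁ + n₂ - 2 = 40
Pooled variance s_p² = [(n₁-1)s₁² + (n₂-1)s₂²] / (n₁ + n₂ - 2) = [(21)(14.75²) + (19)(9.80²)] / 40 = 159.8393
SE = √(s_p²(1/n₁ + 1/n₂)) = √(159.8393 × (1/22 + 1/20)) = 3.9061
t = (x̄₁ - x̄₂) / SE = (59.06 - 53.55) / 3.9061 = 5.51 / 3.9061 = 1.411
p-value = 0.1661

Since p-value > α = 0.1, we fail to reject H₀.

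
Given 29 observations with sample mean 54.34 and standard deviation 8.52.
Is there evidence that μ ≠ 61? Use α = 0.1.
One-sample t-test:
H₀: μ = 61
H₁: μ ≠ 61
df = n - 1 = 28
t = (x̄ - μ₀) / (s/√n) = (54.34 - 61) / (8.52/√29) = -4.210
p-value = 0.0002

Since p-value < α = 0.1, we reject H₀.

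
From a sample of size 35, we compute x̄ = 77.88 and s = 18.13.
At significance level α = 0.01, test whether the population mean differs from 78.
One-sample t-test:
H₀: μ = 78
H₁: μ ≠ 78
df = n - 1 = 34
t = (x̄ - μ₀) / (s/√n) = (77.88 - 78) / (18.13/√35) = -0.039
p-value = 0.9690

Since p-value > α = 0.01, we fail to reject H₀.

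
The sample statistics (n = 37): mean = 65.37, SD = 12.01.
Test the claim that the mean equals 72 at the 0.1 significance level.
One-sample t-test:
H₀: μ = 72
H₁: μ ≠ 72
df = n - 1 = 36
t = (x̄ - μ₀) / (s/√n) = (65.37 - 72) / (12.01/√37) = -3.358
p-value = 0.0019

Since p-value < α = 0.1, we reject H₀.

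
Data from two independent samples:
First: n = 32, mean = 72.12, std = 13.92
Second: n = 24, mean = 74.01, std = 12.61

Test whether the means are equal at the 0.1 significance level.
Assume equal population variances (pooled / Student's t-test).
Student's two-sample t-test (equal variances):
H₀: μ₁ = μ₂
H₁: μ₁ ≠ μ₂
df = n₁ + n₂ - 2 = 54
Pooled variance s_p² = [(n₁-1)s₁² + (n₂-1)s₂²] / (n₁ + n₂ - 2) = [(31)(13.92²) + (23)(12.61²)] / 54 = 178.9636
SE = √(s_p²(1/n₁ + 1/n₂)) = √(178.9636 × (1/32 + 1/24)) = 3.6124
t = (x̄₁ - x̄₂) / SE = (72.12 - 74.01) / 3.6124 = -1.89 / 3.6124 = -0.523
p-value = 0.6030

Since p-value > α = 0.1, we fail to reject H₀.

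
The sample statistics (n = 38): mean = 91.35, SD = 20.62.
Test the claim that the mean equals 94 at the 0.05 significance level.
One-sample t-test:
H₀: μ = 94
H₁: μ ≠ 94
df = n - 1 = 37
t = (x̄ - μ₀) / (s/√n) = (91.35 - 94) / (20.62/√38) = -0.792
p-value = 0.4333

Since p-value > α = 0.05, we fail to reject H₀.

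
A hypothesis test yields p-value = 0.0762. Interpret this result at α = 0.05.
Since p = 0.0762 > α = 0.05, fail to reject H₀.
There is insufficient evidence to reject the null hypothesis; the result is not statistically significant at the 0.05 level.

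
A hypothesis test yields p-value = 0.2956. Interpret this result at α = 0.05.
Since p = 0.2956 > α = 0.05, fail to reject H₀.
There is insufficient evidence to reject the null hypothesis; the result is not statistically significant at the 0.05 level.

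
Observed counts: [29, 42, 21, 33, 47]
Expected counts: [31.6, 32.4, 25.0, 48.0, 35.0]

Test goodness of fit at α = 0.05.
Chi-square goodness of fit test:
H₀: observed counts match expected distribution
H₁: observed counts differ from expected distribution
df = k - 1 = 4
χ² = Σ(O - E)²/E
   = (29 - 31.6)²/31.6 + (42 - 32.4)²/32.4 + (21 - 25.0)²/25.0 + (33 - 48.0)²/48.0 + (47 - 35.0)²/35.0
   = 0.214 + 2.844 + 0.640 + 4.688 + 4.114
   = 12.50
p-value = 0.0140

Since p-value < α = 0.05, we reject H₀.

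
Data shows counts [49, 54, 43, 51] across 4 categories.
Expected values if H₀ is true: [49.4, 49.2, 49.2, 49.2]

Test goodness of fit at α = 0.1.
Chi-square goodness of fit test:
H₀: observed counts match expected distribution
H₁: observed counts differ from expected distribution
df = k - 1 = 3
χ² = Σ(O - E)²/E
   = (49 - 49.4)²/49.4 + (54 - 49.2)²/49.2 + (43 - 49.2)²/49.2 + (51 - 49.2)²/49.2
   = 0.003 + 0.468 + 0.781 + 0.066
   = 1.32
p-value = 0.7247

Since p-value > α = 0.1, we fail to reject H₀.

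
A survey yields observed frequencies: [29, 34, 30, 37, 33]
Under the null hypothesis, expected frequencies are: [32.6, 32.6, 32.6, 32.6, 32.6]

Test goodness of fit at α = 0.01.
Chi-square goodness of fit test:
H₀: observed counts match expected distribution
H₁: observed counts differ from expected distribution
df = k - 1 = 4
χ² = Σ(O - E)²/E
   = (29 - 32.6)²/32.6 + (34 - 32.6)²/32.6 + (30 - 32.6)²/32.6 + (37 - 32.6)²/32.6 + (33 - 32.6)²/32.6
   = 0.398 + 0.060 + 0.207 + 0.594 + 0.005
   = 1.26
p-value = 0.8675

Since p-value > α = 0.01, we fail to reject H₀.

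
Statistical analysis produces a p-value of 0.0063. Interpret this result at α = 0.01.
Since p = 0.0063 < α = 0.01, reject H₀.
There is sufficient evidence to reject the null hypothesis; the result is statistically significant at the 0.01 level.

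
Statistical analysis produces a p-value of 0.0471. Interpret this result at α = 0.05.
Since p = 0.0471 < α = 0.05, reject H₀.
There is sufficient evidence to reject the null hypothesis; the result is statistically significant at the 0.05 level.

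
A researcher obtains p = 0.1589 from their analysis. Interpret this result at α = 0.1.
Since p = 0.1589 > α = 0.1, fail to reject H₀.
There is insufficient evidence to reject the null hypothesis; the result is not statistically significant at the 0.1 level.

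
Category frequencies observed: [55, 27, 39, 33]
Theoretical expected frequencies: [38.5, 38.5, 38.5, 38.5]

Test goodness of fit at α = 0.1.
Chi-square goodness of fit test:
H₀: observed counts match expected distribution
H₁: observed counts differ from expected distribution
df = k - 1 = 3
χ² = Σ(O - E)²/E
   = (55 - 38.5)²/38.5 + (27 - 38.5)²/38.5 + (39 - 38.5)²/38.5 + (33 - 38.5)²/38.5
   = 7.071 + 3.435 + 0.006 + 0.786
   = 11.30
p-value = 0.0102

Since p-value < α = 0.1, we reject H₀.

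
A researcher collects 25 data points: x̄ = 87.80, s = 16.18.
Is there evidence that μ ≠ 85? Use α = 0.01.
One-sample t-test:
H₀: μ = 85
H₁: μ ≠ 85
df = n - 1 = 24
t = (x̄ - μ₀) / (s/√n) = (87.80 - 85) / (16.18/√25) = 0.865
p-value = 0.3955

Since p-value > α = 0.01, we fail to reject H₀.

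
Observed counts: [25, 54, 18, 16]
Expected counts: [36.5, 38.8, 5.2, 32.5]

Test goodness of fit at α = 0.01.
Chi-square goodness of fit test:
H₀: observed counts match expected distribution
H₁: observed counts differ from expected distribution
df = k - 1 = 3
χ² = Σ(O - E)²/E
   = (25 - 36.5)²/36.5 + (54 - 38.8)²/38.8 + (18 - 5.2)²/5.2 + (16 - 32.5)²/32.5
   = 3.623 + 5.955 + 31.508 + 8.377
   = 49.46
p-value < 0.0001

Since p-value < α = 0.01, we reject H₀.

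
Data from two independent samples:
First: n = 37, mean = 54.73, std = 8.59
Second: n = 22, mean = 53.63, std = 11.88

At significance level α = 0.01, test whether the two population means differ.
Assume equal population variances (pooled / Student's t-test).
Student's two-sample t-test (equal variances):
H₀: μ₁ = μ₂
H₁: μ₁ ≠ μ₂
df = n₁ + n₂ - 2 = 57
Pooled variance s_p² = [(n₁-1)s₁² + (n₂-1)s₂²] / (n₁ + n₂ - 2) = [(36)(8.59²) + (21)(11.88²)] / 57 = 98.5999
SE = √(s_p²(1/n₁ + 1/n₂)) = √(98.5999 × (1/37 + 1/22)) = 2.6733
t = (x̄₁ - x̄₂) / SE = (54.73 - 53.63) / 2.6733 = 1.10 / 2.6733 = 0.411
p-value = 0.6823

Since p-value > α = 0.01, we fail to reject H₀.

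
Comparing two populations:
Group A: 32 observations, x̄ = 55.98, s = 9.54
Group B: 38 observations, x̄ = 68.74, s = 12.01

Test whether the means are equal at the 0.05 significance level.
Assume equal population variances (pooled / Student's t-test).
Student's two-sample t-test (equal variances):
H₀: μ₁ = μ₂
H₁: μ₁ ≠ μ₂
df = n₁ + n₂ - 2 = 68
Pooled variance s_p² = [(n₁-1)s₁² + (n₂-1)s₂²] / (n₁ + n₂ - 2) = [(31)(9.54²) + (37)(12.01²)] / 68 = 119.9742
SE = √(s_p²(1/n₁ + 1/n₂)) = √(119.9742 × (1/32 + 1/38)) = 2.6280
t = (x̄₁ - x̄₂) / SE = (55.98 - 68.74) / 2.6280 = -12.76 / 2.6280 = -4.855
p-value < 0.0001

Since p-value < α = 0.05, we reject H₀.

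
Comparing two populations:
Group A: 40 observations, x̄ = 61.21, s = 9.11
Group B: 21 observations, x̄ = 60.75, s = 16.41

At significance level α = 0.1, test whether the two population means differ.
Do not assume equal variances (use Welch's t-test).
Welch's two-sample t-test:
H₀: μ₁ = μ₂
H₁: μ₁ ≠ μ₂
s₁²/n₁ = 9.11²/40 = 2.0748,  s₂²/n₂ = 16.41²/21 = 12.8232
SE = √(s₁²/n₁ + s₂²/n₂) = √(2.0748 + 12.8232) = 3.8598
df (Welch-Satterthwaite) = (s₁²/n₁ + s₂²/n₂)² / [(s₁²/n₁)²/(n₁-1) + (s₂²/n₂)²/(n₂-1)] ≈ 26.64
t = (x̄₁ - x̄₂) / SE = (61.21 - 60.75) / 3.8598 = 0.46 / 3.8598 = 0.119
p-value = 0.9060

Since p-value > α = 0.1, we fail to reject H₀.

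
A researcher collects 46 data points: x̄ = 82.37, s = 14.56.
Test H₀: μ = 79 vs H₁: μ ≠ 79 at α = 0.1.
One-sample t-test:
H₀: μ = 79
H₁: μ ≠ 79
df = n - 1 = 45
t = (x̄ - μ₀) / (s/√n) = (82.37 - 79) / (14.56/√46) = 1.570
p-value = 0.1235

Since p-value > α = 0.1, we fail to reject H₀.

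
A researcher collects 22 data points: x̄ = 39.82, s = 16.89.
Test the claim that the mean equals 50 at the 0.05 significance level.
One-sample t-test:
H₀: μ = 50
H₁: μ ≠ 50
df = n - 1 = 21
t = (x̄ - μ₀) / (s/√n) = (39.82 - 50) / (16.89/√22) = -2.827
p-value = 0.0101

Since p-value < α = 0.05, we reject H₀.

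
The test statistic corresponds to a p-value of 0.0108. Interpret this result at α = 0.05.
Since p = 0.0108 < α = 0.05, reject H₀.
There is sufficient evidence to reject the null hypothesis; the result is statistically significant at the 0.05 level.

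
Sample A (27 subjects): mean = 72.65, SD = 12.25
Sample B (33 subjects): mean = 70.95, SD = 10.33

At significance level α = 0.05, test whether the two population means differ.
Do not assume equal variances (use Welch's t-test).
Welch's two-sample t-test:
H₀: μ₁ = μ₂
H₁: μ₁ ≠ μ₂
s₁²/n₁ = 12.25²/27 = 5.5579,  s₂²/n₂ = 10.33²/33 = 3.2336
SE = √(s₁²/n₁ + s₂²/n₂) = √(5.5579 + 3.2336) = 2.9650
df (Welch-Satterthwaite) = (s₁²/n₁ + s₂²/n₂)² / [(s₁²/n₁)²/(n₁-1) + (s₂²/n₂)²/(n₂-1)] ≈ 51.02
t = (x̄₁ - x̄₂) / SE = (72.65 - 70.95) / 2.9650 = 1.70 / 2.9650 = 0.573
p-value = 0.5689

Since p-value > α = 0.05, we fail to reject H₀.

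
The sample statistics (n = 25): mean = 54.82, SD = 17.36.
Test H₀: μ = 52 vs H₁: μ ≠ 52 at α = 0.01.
One-sample t-test:
H₀: μ = 52
H₁: μ ≠ 52
df = n - 1 = 24
t = (x̄ - μ₀) / (s/√n) = (54.82 - 52) / (17.36/√25) = 0.812
p-value = 0.4247

Since p-value > α = 0.01, we fail to reject H₀.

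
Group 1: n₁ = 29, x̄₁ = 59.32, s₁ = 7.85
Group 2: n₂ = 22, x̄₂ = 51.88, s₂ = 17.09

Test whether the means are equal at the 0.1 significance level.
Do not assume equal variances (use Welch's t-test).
Welch's two-sample t-test:
H₀: μ₁ = μ₂
H₁: μ₁ ≠ μ₂
s₁²/n₁ = 7.85²/29 = 2.1249,  s₂²/n₂ = 17.09²/22 = 13.2758
SE = √(s₁²/n₁ + s₂²/n₂) = √(2.1249 + 13.2758) = 3.9244
df (Welch-Satterthwaite) = (s₁²/n₁ + s₂²/n₂)² / [(s₁²/n₁)²/(n₁-1) + (s₂²/n₂)²/(n₂-1)] ≈ 27.73
t = (x̄₁ - x̄₂) / SE = (59.32 - 51.88) / 3.9244 = 7.44 / 3.9244 = 1.896
p-value = 0.0684

Since p-value < α = 0.1, we reject H₀.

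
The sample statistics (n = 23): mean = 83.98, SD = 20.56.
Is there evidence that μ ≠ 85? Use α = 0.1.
One-sample t-test:
H₀: μ = 85
H₁: μ ≠ 85
df = n - 1 = 22
t = (x̄ - μ₀) / (s/√n) = (83.98 - 85) / (20.56/√23) = -0.238
p-value = 0.8141

Since p-value > α = 0.1, we fail to reject H₀.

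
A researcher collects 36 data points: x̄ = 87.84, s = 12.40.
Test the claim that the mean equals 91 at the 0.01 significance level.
One-sample t-test:
H₀: μ = 91
H₁: μ ≠ 91
df = n - 1 = 35
t = (x̄ - μ₀) / (s/√n) = (87.84 - 91) / (12.40/√36) = -1.529
p-value = 0.1352

Since p-value > α = 0.01, we fail to reject H₀.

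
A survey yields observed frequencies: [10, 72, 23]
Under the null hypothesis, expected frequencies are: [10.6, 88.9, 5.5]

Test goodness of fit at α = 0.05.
Chi-square goodness of fit test:
H₀: observed counts match expected distribution
H₁: observed counts differ from expected distribution
df = k - 1 = 2
χ² = Σ(O - E)²/E
   = (10 - 10.6)²/10.6 + (72 - 88.9)²/88.9 + (23 - 5.5)²/5.5
   = 0.034 + 3.213 + 55.682
   = 58.93
p-value < 0.0001

Since p-value < α = 0.05, we reject H₀.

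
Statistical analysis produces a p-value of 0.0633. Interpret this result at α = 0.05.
Since p = 0.0633 > α = 0.05, fail to reject H₀.
There is insufficient evidence to reject the null hypothesis; the result is not statistically significant at the 0.05 level.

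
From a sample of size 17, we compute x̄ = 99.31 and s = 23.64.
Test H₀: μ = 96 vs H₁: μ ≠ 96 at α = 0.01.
One-sample t-test:
H₀: μ = 96
H₁: μ ≠ 96
df = n - 1 = 16
t = (x̄ - μ₀) / (s/√n) = (99.31 - 96) / (23.64/√17) = 0.577
p-value = 0.5718

Since p-value > α = 0.01, we fail to reject H₀.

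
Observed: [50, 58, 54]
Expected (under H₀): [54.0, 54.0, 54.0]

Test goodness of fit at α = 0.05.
Chi-square goodness of fit test:
H₀: observed counts match expected distribution
H₁: observed counts differ from expected distribution
df = k - 1 = 2
χ² = Σ(O - E)²/E
   = (50 - 54.0)²/54.0 + (58 - 54.0)²/54.0 + (54 - 54.0)²/54.0
   = 0.296 + 0.296 + 0.000
   = 0.59
p-value = 0.7436

Since p-value > α = 0.05, we fail to reject H₀.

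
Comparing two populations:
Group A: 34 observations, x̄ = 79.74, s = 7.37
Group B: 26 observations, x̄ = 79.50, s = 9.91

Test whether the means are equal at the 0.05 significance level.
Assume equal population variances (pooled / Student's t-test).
Student's two-sample t-test (equal variances):
H₀: μ₁ = μ₂
H₁: μ₁ ≠ μ₂
df = n₁ + n₂ - 2 = 58
Pooled variance s_p² = [(n₁-1)s₁² + (n₂-1)s₂²] / (n₁ + n₂ - 2) = [(33)(7.37²) + (25)(9.91²)] / 58 = 73.2355
SE = √(s_p²(1/n₁ + 1/n₂)) = √(73.2355 × (1/34 + 1/26)) = 2.2295
t = (x̄₁ - x̄₂) / SE = (79.74 - 79.50) / 2.2295 = 0.24 / 2.2295 = 0.108
p-value = 0.9146

Since p-value > α = 0.05, we fail to reject H₀.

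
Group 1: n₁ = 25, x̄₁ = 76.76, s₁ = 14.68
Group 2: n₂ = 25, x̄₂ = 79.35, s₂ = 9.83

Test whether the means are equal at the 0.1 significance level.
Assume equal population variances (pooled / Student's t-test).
Student's two-sample t-test (equal variances):
H₀: μ₁ = μ₂
H₁: μ₁ ≠ μ₂
df = n₁ + n₂ - 2 = 48
Pooled variance s_p² = [(n₁-1)s₁² + (n₂-1)s₂²] / (n₁ + n₂ - 2) = [(24)(14.68²) + (24)(9.83²)] / 48 = 156.0657
SE = √(s_p²(1/n₁ + 1/n₂)) = √(156.0657 × (1/25 + 1/25)) = 3.5334
t = (x̄₁ - x̄₂) / SE = (76.76 - 79.35) / 3.5334 = -2.59 / 3.5334 = -0.733
p-value = 0.4671

Since p-value > α = 0.1, we fail to reject H₀.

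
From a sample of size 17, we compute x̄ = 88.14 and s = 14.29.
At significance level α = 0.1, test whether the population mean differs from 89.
One-sample t-test:
H₀: μ = 89
H₁: μ ≠ 89
df = n - 1 = 16
t = (x̄ - μ₀) / (s/√n) = (88.14 - 89) / (14.29/√17) = -0.248
p-value = 0.8072

Since p-value > α = 0.1, we fail to reject H₀.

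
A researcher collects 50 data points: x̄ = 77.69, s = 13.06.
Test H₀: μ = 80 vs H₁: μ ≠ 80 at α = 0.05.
One-sample t-test:
H₀: μ = 80
H₁: μ ≠ 80
df = n - 1 = 49
t = (x̄ - μ₀) / (s/√n) = (77.69 - 80) / (13.06/√50) = -1.251
p-value = 0.2170

Since p-value > α = 0.05, we fail to reject H₀.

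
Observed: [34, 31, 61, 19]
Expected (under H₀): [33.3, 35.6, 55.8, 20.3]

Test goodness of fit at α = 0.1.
Chi-square goodness of fit test:
H₀: observed counts match expected distribution
H₁: observed counts differ from expected distribution
df = k - 1 = 3
χ² = Σ(O - E)²/E
   = (34 - 33.3)²/33.3 + (31 - 35.6)²/35.6 + (61 - 55.8)²/55.8 + (19 - 20.3)²/20.3
   = 0.015 + 0.594 + 0.485 + 0.083
   = 1.18
p-value = 0.7585

Since p-value > α = 0.1, we fail to reject H₀.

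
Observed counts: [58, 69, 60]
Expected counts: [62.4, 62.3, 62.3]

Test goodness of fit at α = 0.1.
Chi-square goodness of fit test:
H₀: observed counts match expected distribution
H₁: observed counts differ from expected distribution
df = k - 1 = 2
χ² = Σ(O - E)²/E
   = (58 - 62.4)²/62.4 + (69 - 62.3)²/62.3 + (60 - 62.3)²/62.3
   = 0.310 + 0.721 + 0.085
   = 1.12
p-value = 0.5724

Since p-value > α = 0.1, we fail to reject H₀.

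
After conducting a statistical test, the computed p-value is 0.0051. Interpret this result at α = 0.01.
Since p = 0.0051 < α = 0.01, reject H₀.
There is sufficient evidence to reject the null hypothesis; the result is statistically significant at the 0.01 level.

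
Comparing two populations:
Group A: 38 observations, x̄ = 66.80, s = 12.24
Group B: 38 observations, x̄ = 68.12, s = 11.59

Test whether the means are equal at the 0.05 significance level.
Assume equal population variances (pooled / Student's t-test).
Student's two-sample t-test (equal variances):
H₀: μ₁ = μ₂
H₁: μ₁ ≠ μ₂
df = n₁ + n₂ - 2 = 74
Pooled variance s_p² = [(n₁-1)s₁² + (n₂-1)s₂²] / (n₁ + n₂ - 2) = [(37)(12.24²) + (37)(11.59²)] / 74 = 142.0729
SE = √(s_p²(1/n₁ + 1/n₂)) = √(142.0729 × (1/38 + 1/38)) = 2.7345
t = (x̄₁ - x̄₂) / SE = (66.80 - 68.12) / 2.7345 = -1.32 / 2.7345 = -0.483
p-value = 0.6307

Since p-value > α = 0.05, we fail to reject H₀.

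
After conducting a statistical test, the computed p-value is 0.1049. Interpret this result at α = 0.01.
Since p = 0.1049 > α = 0.01, fail to reject H₀.
There is insufficient evidence to reject the null hypothesis; the result is not statistically significant at the 0.01 level.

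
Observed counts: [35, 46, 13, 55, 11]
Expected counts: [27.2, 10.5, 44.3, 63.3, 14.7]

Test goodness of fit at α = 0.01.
Chi-square goodness of fit test:
H₀: observed counts match expected distribution
H₁: observed counts differ from expected distribution
df = k - 1 = 4
χ² = Σ(O - E)²/E
   = (35 - 27.2)²/27.2 + (46 - 10.5)²/10.5 + (13 - 44.3)²/44.3 + (55 - 63.3)²/63.3 + (11 - 14.7)²/14.7
   = 2.237 + 120.024 + 22.115 + 1.088 + 0.931
   = 146.40
p-value < 0.0001

Since p-value < α = 0.01, we reject H₀.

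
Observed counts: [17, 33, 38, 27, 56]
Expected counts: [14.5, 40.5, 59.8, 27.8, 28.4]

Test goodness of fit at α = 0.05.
Chi-square goodness of fit test:
H₀: observed counts match expected distribution
H₁: observed counts differ from expected distribution
df = k - 1 = 4
χ² = Σ(O - E)²/E
   = (17 - 14.5)²/14.5 + (33 - 40.5)²/40.5 + (38 - 59.8)²/59.8 + (27 - 27.8)²/27.8 + (56 - 28.4)²/28.4
   = 0.431 + 1.389 + 7.947 + 0.023 + 26.823
   = 36.61
p-value < 0.0001

Since p-value < α = 0.05, we reject H₀.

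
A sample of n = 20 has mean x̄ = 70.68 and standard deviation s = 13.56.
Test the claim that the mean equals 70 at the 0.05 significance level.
One-sample t-test:
H₀: μ = 70
H₁: μ ≠ 70
df = n - 1 = 19
t = (x̄ - μ₀) / (s/√n) = (70.68 - 70) / (13.56/√20) = 0.224
p-value = 0.8249

Since p-value > α = 0.05, we fail to reject H₀.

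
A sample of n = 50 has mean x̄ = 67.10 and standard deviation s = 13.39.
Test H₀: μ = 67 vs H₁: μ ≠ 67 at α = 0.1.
One-sample t-test:
H₀: μ = 67
H₁: μ ≠ 67
df = n - 1 = 49
t = (x̄ - μ₀) / (s/√n) = (67.10 - 67) / (13.39/√50) = 0.053
p-value = 0.9581

Since p-value > α = 0.1, we fail to reject H₀.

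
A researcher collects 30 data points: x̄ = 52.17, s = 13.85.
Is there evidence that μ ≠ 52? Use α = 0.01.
One-sample t-test:
H₀: μ = 52
H₁: μ ≠ 52
df = n - 1 = 29
t = (x̄ - μ₀) / (s/√n) = (52.17 - 52) / (13.85/√30) = 0.067
p-value = 0.9469

Since p-value > α = 0.01, we fail to reject H₀.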